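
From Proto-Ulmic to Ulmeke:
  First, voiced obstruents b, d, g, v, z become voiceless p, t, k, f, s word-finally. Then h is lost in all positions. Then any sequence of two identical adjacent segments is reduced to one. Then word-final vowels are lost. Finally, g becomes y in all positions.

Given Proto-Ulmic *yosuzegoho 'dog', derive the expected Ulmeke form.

yosuzey

Ulmeke: *yosuzegoho > yosuzegoo > yosuzego > yosuzeg > yosuzey  (by h-loss, degemination, apocope, unconditioned shift)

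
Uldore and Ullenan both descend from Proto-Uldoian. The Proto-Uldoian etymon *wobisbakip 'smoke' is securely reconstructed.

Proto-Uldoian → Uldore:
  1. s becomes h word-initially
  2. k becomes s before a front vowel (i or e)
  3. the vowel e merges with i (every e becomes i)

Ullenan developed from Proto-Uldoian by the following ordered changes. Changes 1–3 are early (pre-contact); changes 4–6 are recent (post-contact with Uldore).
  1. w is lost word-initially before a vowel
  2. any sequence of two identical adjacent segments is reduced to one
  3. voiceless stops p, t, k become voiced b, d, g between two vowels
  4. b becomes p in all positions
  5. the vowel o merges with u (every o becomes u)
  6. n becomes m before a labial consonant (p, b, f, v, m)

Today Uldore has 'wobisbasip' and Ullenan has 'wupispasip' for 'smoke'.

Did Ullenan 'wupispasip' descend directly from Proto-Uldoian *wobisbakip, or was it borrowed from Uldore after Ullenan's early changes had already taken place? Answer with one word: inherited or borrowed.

If inherited, *wobisbakip would pass through all of Ullenan's changes:
Ullenan: start from *wobisbakip.
  rule 1 (glide loss): wobisbakip → obisbakip
  rule 2: no change — obisbakip
  rule 3 (intervocalic voicing): obisbakip → obisbagip
  rule 4 (unconditioned shift): obisbagip → opispagip
  rule 5 (vowel merger): opispagip → upispagip
  rule 6: no change — upispagip
  ⇒ Ullenan upispagip
If borrowed from Uldore 'wobisbasip' after the early changes, it would undergo only the recent ones:
  rule 4 (unconditioned shift): wobisbasip → wopispasip
  rule 5 (vowel merger): wopispasip → wupispasip
  rule 6 (nasal place assimilation): no change (wupispasip)
  ⇒ as a loan: wupispasip
Ullenan 'wupispasip' matches the loan outcome 'wupispasip', not the inherited 'upispagip' — it skipped the early Ullenan changes, so it was borrowed from Uldore.

borrowed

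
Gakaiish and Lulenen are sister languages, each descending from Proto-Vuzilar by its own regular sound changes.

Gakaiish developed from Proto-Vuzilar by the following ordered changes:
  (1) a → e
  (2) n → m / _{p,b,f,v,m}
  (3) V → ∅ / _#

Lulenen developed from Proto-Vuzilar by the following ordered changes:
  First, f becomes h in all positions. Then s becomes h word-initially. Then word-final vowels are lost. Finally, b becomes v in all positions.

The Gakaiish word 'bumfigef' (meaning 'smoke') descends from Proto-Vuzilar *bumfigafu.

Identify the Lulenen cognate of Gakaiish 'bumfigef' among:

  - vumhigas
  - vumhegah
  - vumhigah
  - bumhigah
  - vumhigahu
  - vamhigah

Lulenen: *bumfigafu > bumhigahu > bumhigah > vumhigah  (by unconditioned shift, apocope, unconditioned shift)
The other candidates each miss or misapply at least one Lulenen change.

vumhigah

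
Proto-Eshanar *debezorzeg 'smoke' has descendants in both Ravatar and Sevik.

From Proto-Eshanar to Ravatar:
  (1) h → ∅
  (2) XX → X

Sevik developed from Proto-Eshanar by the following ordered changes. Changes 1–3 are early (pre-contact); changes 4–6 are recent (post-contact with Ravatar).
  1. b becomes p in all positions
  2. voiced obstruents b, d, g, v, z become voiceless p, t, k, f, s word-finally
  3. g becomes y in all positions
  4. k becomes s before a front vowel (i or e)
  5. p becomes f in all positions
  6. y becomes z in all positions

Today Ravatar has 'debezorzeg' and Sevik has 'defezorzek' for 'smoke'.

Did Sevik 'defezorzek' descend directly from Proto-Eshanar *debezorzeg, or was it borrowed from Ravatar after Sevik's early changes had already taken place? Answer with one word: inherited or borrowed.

inherited

If inherited, *debezorzeg would pass through all of Sevik's changes:
Sevik: start from *debezorzeg.
  rule 1 (unconditioned shift): debezorzeg → depezorzeg
  rule 2 (final devoicing): depezorzeg → depezorzek
  rule 3: no change — depezorzek
  rule 4: no change — depezorzek
  rule 5 (unconditioned shift): depezorzek → defezorzek
  rule 6: no change — defezorzek
  ⇒ Sevik defezorzek
If borrowed from Ravatar 'debezorzeg' after the early changes, it would undergo only the recent ones:
  rule 4 (palatalisation): no change (debezorzeg)
  rule 5 (unconditioned shift): no change (debezorzeg)
  rule 6 (unconditioned shift): no change (debezorzeg)
  ⇒ as a loan: debezorzeg
Sevik 'defezorzek' matches the inherited outcome exactly, so it is an inherited cognate, not a loan.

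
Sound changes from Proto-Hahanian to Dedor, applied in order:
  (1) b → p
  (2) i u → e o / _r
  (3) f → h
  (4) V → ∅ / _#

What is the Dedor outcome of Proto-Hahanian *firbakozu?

Dedor: *firbakozu > firpakozu > ferpakozu > herpakozu > herpakoz  (by unconditioned shift, pre-rhotic lowering, unconditioned shift, apocope)

herpakoz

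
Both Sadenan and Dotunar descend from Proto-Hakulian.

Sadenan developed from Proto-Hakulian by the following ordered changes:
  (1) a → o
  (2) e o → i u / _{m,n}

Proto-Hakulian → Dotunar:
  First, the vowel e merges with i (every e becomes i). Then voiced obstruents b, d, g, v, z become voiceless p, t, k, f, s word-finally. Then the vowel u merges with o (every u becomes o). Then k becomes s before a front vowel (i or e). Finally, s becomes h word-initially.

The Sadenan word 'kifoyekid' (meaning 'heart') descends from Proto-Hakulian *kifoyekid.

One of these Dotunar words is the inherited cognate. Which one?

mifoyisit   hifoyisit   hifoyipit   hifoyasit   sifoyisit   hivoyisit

hifoyisit

Dotunar: *kifoyekid
  kifoyekid → kifoyikid   [vowel merger]
  kifoyikid → kifoyikit   [final devoicing]
  kifoyikit (rule 3 does not apply)
  kifoyikit → sifoyisit   [palatalisation]
  sifoyisit → hifoyisit   [debuccalisation]
  giving Dotunar hifoyisit.
The other candidates each miss or misapply at least one Dotunar change.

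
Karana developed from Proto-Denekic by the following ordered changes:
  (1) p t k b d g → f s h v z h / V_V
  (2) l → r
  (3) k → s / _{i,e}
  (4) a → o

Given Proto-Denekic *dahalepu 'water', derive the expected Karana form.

Karana: *dahalepu > dahalefu > daharefu > dohorefu  (by intervocalic lenition, unconditioned shift, vowel merger)

dohorefu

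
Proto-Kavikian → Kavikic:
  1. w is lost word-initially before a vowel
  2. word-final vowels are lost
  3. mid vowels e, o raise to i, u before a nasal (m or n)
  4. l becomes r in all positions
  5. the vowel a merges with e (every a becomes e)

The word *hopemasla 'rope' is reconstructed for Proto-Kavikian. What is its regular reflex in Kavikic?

hopimesr

Kavikic: start from *hopemasla.
  rule 1: no change — hopemasla
  rule 2 (apocope): hopemasla → hopemasl
  rule 3 (pre-nasal raising): hopemasl → hopimasl
  rule 4 (unconditioned shift): hopimasl → hopimasr
  rule 5 (vowel merger): hopimasr → hopimesr
  ⇒ Kavikic hopimesr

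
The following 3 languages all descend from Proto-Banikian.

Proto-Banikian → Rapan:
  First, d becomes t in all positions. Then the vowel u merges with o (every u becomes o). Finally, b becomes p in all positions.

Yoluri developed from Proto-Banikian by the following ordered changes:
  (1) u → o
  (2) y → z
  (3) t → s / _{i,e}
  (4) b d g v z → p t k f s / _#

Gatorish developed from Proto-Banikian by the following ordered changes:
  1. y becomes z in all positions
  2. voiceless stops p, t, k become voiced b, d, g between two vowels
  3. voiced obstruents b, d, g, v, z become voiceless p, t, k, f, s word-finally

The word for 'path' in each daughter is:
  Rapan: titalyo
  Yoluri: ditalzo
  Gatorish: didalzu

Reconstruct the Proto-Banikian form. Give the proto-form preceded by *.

*ditalyu

Position 3: Rapan has t, Yoluri has t, Gatorish has d. Taking the neighbouring segments as reconstructed: Rapan t could go back to *t or *d; Yoluri t can only go back to *t; Gatorish d could go back to *t or *d — the one source consistent with every daughter is *t.
Position 6: Rapan has y, Yoluri has z, Gatorish has z. Rapan preserves y here (none of its changes turn any other segment into y), so the proto-segment is *y.
Verify the candidate proto-form against each daughter:
Rapan: start from *ditalyu.
  rule 1 (unconditioned shift): ditalyu → titalyu
  rule 2 (vowel merger): titalyu → titalyo
  rule 3: no change — titalyo
  ⇒ Rapan titalyo
Yoluri: start from *ditalyu.
  rule 1 (vowel merger): ditalyu → ditalyo
  rule 2 (unconditioned shift): ditalyo → ditalzo
  rule 3: no change — ditalzo
  rule 4: no change — ditalzo
  ⇒ Yoluri ditalzo
Gatorish: *ditalyu > ditalzu > didalzu  (by unconditioned shift, intervocalic voicing)
*ditalyu is the unique common source.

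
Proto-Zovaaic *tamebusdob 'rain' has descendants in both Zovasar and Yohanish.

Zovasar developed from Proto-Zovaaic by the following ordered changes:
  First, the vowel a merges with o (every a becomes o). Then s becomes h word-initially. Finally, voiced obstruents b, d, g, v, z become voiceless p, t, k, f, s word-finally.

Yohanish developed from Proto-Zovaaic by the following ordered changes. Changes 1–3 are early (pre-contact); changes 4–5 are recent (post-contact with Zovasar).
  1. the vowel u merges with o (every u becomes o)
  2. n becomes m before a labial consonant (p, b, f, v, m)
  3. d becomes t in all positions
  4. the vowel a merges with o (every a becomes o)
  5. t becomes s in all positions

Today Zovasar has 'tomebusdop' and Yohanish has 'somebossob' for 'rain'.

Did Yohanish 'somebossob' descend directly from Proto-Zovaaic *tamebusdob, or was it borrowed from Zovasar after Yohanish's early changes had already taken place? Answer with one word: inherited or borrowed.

If inherited, *tamebusdob would pass through all of Yohanish's changes:
Yohanish: *tamebusdob
  tamebusdob → tamebosdob   [vowel merger]
  tamebosdob (rule 2 does not apply)
  tamebosdob → tamebostob   [unconditioned shift]
  tamebostob → tomebostob   [vowel merger]
  tomebostob → somebossob   [unconditioned shift]
  giving Yohanish somebossob.
If borrowed from Zovasar 'tomebusdop' after the early changes, it would undergo only the recent ones:
  rule 4 (vowel merger): no change (tomebusdop)
  rule 5 (unconditioned shift): tomebusdop → somebusdop
  ⇒ as a loan: somebusdop
Yohanish 'somebossob' matches the inherited outcome exactly, so it is an inherited cognate, not a loan.

inherited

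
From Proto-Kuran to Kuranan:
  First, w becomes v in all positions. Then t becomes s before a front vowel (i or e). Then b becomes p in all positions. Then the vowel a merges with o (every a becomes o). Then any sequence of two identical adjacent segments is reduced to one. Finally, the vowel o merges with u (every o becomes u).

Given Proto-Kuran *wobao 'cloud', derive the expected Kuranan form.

vupu

Kuranan: *wobao
  wobao → vobao   [unconditioned shift]
  vobao (rule 2 does not apply)
  vobao → vopao   [unconditioned shift]
  vopao → vopoo   [vowel merger]
  vopoo → vopo   [degemination]
  vopo → vupu   [vowel merger]
  giving Kuranan vupu.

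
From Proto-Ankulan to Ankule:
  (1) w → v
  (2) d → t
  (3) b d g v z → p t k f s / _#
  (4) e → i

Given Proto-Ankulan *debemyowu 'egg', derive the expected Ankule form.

Ankule: *debemyowu > debemyovu > tebemyovu > tibimyovu  (by unconditioned shift, unconditioned shift, vowel merger)

tibimyovu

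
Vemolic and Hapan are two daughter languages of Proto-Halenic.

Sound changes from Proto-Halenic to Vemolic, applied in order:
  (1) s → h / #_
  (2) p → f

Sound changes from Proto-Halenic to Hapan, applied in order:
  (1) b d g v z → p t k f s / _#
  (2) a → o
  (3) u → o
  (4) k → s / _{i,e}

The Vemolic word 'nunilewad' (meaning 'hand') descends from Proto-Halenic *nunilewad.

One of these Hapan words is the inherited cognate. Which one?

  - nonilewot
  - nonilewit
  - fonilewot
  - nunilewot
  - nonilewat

nonilewot

Hapan: *nunilewad > nunilewat > nunilewot > nonilewot  (by final devoicing, vowel merger, vowel merger)
Among the options, 'nonilewot' alone shows every Hapan change applied in order.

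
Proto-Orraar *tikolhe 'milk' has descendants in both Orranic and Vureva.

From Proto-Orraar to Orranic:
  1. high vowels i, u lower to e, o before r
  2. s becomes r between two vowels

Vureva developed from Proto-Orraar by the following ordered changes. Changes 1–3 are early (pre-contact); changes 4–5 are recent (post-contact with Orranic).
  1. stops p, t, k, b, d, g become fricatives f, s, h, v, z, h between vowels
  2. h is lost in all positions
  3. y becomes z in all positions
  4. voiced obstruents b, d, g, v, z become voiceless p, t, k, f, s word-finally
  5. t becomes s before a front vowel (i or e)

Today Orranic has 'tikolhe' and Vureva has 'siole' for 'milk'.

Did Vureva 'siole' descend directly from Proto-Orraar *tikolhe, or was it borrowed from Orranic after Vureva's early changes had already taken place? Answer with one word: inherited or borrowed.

If inherited, *tikolhe would pass through all of Vureva's changes:
Vureva: *tikolhe > tiholhe > tiole > siole  (by intervocalic lenition, h-loss, palatalisation)
If borrowed from Orranic 'tikolhe' after the early changes, it would undergo only the recent ones:
  rule 4 (final devoicing): no change (tikolhe)
  rule 5 (palatalisation): tikolhe → sikolhe
  ⇒ as a loan: sikolhe
Vureva 'siole' matches the inherited outcome exactly, so it is an inherited cognate, not a loan.

inherited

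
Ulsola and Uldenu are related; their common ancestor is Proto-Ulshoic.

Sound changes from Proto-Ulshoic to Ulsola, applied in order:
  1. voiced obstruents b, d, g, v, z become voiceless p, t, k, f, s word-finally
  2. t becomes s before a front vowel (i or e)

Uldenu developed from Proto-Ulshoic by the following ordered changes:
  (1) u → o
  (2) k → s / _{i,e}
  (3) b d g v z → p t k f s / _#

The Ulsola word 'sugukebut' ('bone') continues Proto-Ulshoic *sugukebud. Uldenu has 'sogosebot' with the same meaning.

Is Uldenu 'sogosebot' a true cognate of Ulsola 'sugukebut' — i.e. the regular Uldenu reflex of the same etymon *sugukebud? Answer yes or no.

Derive the expected Uldenu reflex of *sugukebud:
Uldenu: *sugukebud
  sugukebud → sogokebod   [vowel merger]
  sogokebod → sogosebod   [palatalisation]
  sogosebod → sogosebot   [final devoicing]
  giving Uldenu sogosebot.
Uldenu 'sogosebot' matches the regular reflex exactly, so the pair is cognate.

yes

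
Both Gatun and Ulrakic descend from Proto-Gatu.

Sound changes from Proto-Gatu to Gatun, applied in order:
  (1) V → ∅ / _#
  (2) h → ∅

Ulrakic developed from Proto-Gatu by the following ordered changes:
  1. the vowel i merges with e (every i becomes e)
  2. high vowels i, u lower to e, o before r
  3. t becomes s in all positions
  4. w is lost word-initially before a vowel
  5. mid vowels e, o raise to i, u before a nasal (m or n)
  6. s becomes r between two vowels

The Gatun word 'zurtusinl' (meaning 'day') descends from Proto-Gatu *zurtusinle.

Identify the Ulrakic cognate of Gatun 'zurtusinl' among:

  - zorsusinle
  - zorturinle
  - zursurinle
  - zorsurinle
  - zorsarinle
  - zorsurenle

Ulrakic: *zurtusinle > zurtusenle > zortusenle > zorsusenle > zorsusinle > zorsurinle  (by vowel merger, pre-rhotic lowering, unconditioned shift, pre-nasal raising, rhotacism)

zorsurinle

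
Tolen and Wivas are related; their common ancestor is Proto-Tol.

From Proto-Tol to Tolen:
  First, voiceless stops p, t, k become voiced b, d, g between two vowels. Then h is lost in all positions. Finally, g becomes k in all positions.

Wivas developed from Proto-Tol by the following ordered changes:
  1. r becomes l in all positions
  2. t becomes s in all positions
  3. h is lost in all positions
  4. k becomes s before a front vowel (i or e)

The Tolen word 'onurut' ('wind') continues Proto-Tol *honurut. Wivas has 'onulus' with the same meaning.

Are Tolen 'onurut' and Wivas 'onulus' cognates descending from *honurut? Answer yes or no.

yes

Derive the expected Wivas reflex of *honurut:
Wivas: start from *honurut.
  rule 1 (unconditioned shift): honurut → honulut
  rule 2 (unconditioned shift): honulut → honulus
  rule 3 (h-loss): honulus → onulus
  rule 4: no change — onulus
  ⇒ Wivas onulus
Wivas 'onulus' matches the regular reflex exactly, so the pair is cognate.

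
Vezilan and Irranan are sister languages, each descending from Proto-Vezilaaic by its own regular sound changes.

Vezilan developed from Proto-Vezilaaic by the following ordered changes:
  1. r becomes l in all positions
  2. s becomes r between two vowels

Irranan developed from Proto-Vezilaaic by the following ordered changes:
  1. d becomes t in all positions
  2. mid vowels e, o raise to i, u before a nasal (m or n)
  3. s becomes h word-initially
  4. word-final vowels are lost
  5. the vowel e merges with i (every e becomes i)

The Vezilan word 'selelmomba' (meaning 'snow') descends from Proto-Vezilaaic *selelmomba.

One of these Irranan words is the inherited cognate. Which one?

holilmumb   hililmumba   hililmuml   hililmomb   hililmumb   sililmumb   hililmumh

Irranan: *selelmomba > selelmumba > helelmumba > helelmumb > hililmumb  (by pre-nasal raising, debuccalisation, apocope, vowel merger)
The other candidates each miss or misapply at least one Irranan change.

hililmumb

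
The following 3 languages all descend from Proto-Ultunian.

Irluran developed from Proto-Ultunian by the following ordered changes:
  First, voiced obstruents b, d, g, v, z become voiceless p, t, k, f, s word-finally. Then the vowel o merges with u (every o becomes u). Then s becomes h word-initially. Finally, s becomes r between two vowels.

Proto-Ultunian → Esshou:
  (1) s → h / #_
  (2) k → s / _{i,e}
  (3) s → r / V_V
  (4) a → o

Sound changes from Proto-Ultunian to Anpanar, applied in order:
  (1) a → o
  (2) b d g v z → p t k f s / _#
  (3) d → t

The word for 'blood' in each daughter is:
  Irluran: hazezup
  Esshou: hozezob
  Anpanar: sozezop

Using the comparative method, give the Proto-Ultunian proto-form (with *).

Position 7: Irluran has p, Esshou has b, Anpanar has p. Esshou preserves b here (none of its changes turn any other segment into b), so the proto-segment is *b.
Position 1: Irluran has h, Esshou has h, Anpanar has s. Taking the neighbouring segments as reconstructed: Irluran h could go back to *s or *h; Esshou h could go back to *s or *h; Anpanar s can only go back to *s — the one source consistent with every daughter is *s.
Continuing position by position gives *sazezob; check it forward:
Irluran: *sazezob > sazezop > sazezup > hazezup  (by final devoicing, vowel merger, debuccalisation)
Esshou: start from *sazezob.
  rule 1 (debuccalisation): sazezob → hazezob
  rule 2: no change — hazezob
  rule 3: no change — hazezob
  rule 4 (vowel merger): hazezob → hozezob
  ⇒ Esshou hozezob
Anpanar: start from *sazezob.
  rule 1 (vowel merger): sazezob → sozezob
  rule 2 (final devoicing): sozezob → sozezop
  rule 3: no change — sozezop
  ⇒ Anpanar sozezop
No other proto-form is consistent with every reflex, so the reconstruction is *sazezob.

*sazezob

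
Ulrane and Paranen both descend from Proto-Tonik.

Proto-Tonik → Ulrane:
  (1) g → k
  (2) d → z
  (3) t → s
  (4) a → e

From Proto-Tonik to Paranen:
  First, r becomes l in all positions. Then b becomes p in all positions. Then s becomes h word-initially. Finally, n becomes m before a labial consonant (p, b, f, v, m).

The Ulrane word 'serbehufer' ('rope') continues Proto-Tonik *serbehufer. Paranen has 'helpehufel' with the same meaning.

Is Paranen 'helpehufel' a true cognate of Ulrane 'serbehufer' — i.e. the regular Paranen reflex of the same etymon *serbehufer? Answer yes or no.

yes

Derive the expected Paranen reflex of *serbehufer:
Paranen: *serbehufer
  serbehufer → selbehufel   [unconditioned shift]
  selbehufel → selpehufel   [unconditioned shift]
  selpehufel → helpehufel   [debuccalisation]
  helpehufel (rule 4 does not apply)
  giving Paranen helpehufel.
Paranen 'helpehufel' matches the regular reflex exactly, so the pair is cognate.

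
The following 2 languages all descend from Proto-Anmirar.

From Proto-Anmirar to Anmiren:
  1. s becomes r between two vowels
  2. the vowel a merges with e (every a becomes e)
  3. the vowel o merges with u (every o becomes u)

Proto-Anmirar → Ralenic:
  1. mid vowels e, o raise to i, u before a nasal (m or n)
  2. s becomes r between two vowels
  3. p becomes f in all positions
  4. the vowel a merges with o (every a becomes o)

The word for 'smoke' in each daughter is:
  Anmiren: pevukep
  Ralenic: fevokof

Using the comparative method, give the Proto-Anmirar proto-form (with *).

Position 1: Anmiren has p, Ralenic has f. Anmiren preserves p here (none of its changes turn any other segment into p), so the proto-segment is *p.
Position 4: Anmiren has u, Ralenic has o. Taking the neighbouring segments as reconstructed: Anmiren u could go back to *o or *u; Ralenic o could go back to *a or *o — the one source consistent with every daughter is *o.
Position 6: Anmiren has e, Ralenic has o. Taking the neighbouring segments as reconstructed: Anmiren e could go back to *a or *e; Ralenic o could go back to *a or *o — the one source consistent with every daughter is *a.
Continuing position by position gives *pevokap; check it forward:
Anmiren: *pevokap > pevokep > pevukep  (by vowel merger, vowel merger)
Ralenic: start from *pevokap.
  rule 1: no change — pevokap
  rule 2: no change — pevokap
  rule 3 (unconditioned shift): pevokap → fevokaf
  rule 4 (vowel merger): fevokaf → fevokof
  ⇒ Ralenic fevokof
Only *pevokap yields all of Anmiren pevukep, Ralenic fevokof.

*pevokap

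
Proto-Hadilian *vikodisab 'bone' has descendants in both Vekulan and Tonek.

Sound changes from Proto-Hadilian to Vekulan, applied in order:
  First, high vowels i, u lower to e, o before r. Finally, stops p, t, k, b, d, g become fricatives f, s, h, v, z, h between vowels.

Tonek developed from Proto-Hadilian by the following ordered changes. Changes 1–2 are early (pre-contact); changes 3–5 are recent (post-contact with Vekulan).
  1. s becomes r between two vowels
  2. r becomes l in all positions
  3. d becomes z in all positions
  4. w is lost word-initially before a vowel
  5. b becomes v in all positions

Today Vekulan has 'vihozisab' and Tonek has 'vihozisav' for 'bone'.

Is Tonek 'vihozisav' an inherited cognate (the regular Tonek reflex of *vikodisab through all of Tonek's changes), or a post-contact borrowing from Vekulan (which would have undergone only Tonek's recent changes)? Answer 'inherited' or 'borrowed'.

borrowed

If inherited, *vikodisab would pass through all of Tonek's changes:
Tonek: *vikodisab > vikodirab > vikodilab > vikozilab > vikozilav  (by rhotacism, unconditioned shift, unconditioned shift, unconditioned shift)
If borrowed from Vekulan 'vihozisab' after the early changes, it would undergo only the recent ones:
  rule 3 (unconditioned shift): no change (vihozisab)
  rule 4 (glide loss): no change (vihozisab)
  rule 5 (unconditioned shift): vihozisab → vihozisav
  ⇒ as a loan: vihozisav
Tonek 'vihozisav' matches the loan outcome 'vihozisav', not the inherited 'vikozilav' — it skipped the early Tonek changes, so it was borrowed from Vekulan.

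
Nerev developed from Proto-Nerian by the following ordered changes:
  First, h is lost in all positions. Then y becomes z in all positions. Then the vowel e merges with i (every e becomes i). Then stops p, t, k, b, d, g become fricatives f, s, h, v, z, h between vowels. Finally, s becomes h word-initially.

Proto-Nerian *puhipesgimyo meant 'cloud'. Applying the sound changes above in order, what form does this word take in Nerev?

puifisgimzo

Nerev: *puhipesgimyo > puipesgimyo > puipesgimzo > puipisgimzo > puifisgimzo  (by h-loss, unconditioned shift, vowel merger, intervocalic lenition)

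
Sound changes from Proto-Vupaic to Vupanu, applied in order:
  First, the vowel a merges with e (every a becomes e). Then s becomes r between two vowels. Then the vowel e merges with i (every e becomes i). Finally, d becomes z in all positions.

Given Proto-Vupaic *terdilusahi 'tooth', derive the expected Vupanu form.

Vupanu: start from *terdilusahi.
  rule 1 (vowel merger): terdilusahi → terdilusehi
  rule 2 (rhotacism): terdilusehi → terdilurehi
  rule 3 (vowel merger): terdilurehi → tirdilurihi
  rule 4 (unconditioned shift): tirdilurihi → tirzilurihi
  ⇒ Vupanu tirzilurihi

tirzilurihi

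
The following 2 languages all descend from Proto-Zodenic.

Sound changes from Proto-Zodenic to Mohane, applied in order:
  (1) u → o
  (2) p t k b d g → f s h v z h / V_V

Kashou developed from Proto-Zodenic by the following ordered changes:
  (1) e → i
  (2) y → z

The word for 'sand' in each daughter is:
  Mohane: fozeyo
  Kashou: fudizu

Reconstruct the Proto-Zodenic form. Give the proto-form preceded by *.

*fudeyu

Position 5: Mohane has y, Kashou has z. Mohane preserves y here (none of its changes turn any other segment into y), so the proto-segment is *y.
Position 6: Mohane has o, Kashou has u. Kashou preserves u here (none of its changes turn any other segment into u), so the proto-segment is *u.
Continuing position by position gives *fudeyu; check it forward:
Mohane: *fudeyu > fodeyo > fozeyo  (by vowel merger, intervocalic lenition)
Kashou: *fudeyu > fudiyu > fudizu  (by vowel merger, unconditioned shift)
No other proto-form is consistent with every reflex, so the reconstruction is *fudeyu.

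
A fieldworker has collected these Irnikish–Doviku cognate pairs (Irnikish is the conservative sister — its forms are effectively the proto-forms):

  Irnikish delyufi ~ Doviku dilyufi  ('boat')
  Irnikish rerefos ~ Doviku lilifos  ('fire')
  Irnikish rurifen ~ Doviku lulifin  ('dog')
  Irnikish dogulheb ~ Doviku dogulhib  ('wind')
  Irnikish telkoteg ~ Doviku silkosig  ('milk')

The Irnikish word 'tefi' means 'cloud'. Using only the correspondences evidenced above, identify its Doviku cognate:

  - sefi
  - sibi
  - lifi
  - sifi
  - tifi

telkoteg ~ silkosig — Irnikish t corresponds to Doviku s word-initially before a front vowel.
rerefos ~ lilifos — Irnikish e corresponds to Doviku i after a consonant, before a labial obstruent.
Applying these to Irnikish 'tefi':
  tefi → sefi   (t→s word-initially before a front vowel)
  sefi → sifi   (e→i after a consonant, before a labial obstruent)
So the Doviku cognate is 'sifi'.

sifi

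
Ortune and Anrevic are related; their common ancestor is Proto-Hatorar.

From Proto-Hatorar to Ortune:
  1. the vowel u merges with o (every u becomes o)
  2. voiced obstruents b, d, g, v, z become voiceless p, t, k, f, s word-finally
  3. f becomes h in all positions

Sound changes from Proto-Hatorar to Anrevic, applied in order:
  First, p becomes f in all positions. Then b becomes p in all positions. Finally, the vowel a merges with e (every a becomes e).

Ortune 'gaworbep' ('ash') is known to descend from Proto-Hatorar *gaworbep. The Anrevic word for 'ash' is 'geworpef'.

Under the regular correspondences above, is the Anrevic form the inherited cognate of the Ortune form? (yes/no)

Derive the expected Anrevic reflex of *gaworbep:
Anrevic: *gaworbep > gaworbef > gaworpef > geworpef  (by unconditioned shift, unconditioned shift, vowel merger)
Anrevic 'geworpef' matches the regular reflex exactly, so the pair is cognate.

yes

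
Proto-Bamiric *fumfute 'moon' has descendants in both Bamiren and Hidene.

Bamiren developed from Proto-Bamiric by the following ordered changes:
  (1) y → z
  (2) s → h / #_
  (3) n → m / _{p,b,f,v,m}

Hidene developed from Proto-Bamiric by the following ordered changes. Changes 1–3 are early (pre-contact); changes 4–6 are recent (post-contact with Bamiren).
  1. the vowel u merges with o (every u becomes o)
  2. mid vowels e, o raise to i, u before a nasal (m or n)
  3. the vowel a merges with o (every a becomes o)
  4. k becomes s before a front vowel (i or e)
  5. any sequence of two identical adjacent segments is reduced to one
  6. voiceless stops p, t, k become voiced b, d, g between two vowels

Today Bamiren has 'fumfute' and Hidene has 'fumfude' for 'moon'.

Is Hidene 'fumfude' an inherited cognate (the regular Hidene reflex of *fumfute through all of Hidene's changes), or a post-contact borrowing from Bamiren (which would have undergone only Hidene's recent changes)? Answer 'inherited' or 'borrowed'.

borrowed

If inherited, *fumfute would pass through all of Hidene's changes:
Hidene: *fumfute > fomfote > fumfote > fumfode  (by vowel merger, pre-nasal raising, intervocalic voicing)
If borrowed from Bamiren 'fumfute' after the early changes, it would undergo only the recent ones:
  rule 4 (palatalisation): no change (fumfute)
  rule 5 (degemination): no change (fumfute)
  rule 6 (intervocalic voicing): fumfute → fumfude
  ⇒ as a loan: fumfude
Hidene 'fumfude' matches the loan outcome 'fumfude', not the inherited 'fumfode' — it skipped the early Hidene changes, so it was borrowed from Bamiren.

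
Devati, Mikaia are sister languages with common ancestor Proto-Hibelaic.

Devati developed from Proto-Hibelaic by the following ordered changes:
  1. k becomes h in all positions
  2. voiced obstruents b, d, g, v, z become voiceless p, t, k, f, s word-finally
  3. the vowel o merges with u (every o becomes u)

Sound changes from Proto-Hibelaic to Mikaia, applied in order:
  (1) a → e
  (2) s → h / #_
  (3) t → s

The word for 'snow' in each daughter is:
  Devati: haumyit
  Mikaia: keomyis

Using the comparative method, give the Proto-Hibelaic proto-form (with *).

*kaomyit

Position 1: Devati has h, Mikaia has k. Mikaia preserves k here (none of its changes turn any other segment into k), so the proto-segment is *k.
Position 7: Devati has t, Mikaia has s. Taking the neighbouring segments as reconstructed: Devati t could go back to *t or *d; Mikaia s could go back to *t or *s — the one source consistent with every daughter is *t.
This points to *kaomyit. Verify forward in each daughter:
Devati: *kaomyit
  kaomyit → haomyit   [unconditioned shift]
  haomyit (rule 2 does not apply)
  haomyit → haumyit   [vowel merger]
  giving Devati haumyit.
Mikaia: *kaomyit > keomyit > keomyis  (by vowel merger, unconditioned shift)
*kaomyit is the unique common source.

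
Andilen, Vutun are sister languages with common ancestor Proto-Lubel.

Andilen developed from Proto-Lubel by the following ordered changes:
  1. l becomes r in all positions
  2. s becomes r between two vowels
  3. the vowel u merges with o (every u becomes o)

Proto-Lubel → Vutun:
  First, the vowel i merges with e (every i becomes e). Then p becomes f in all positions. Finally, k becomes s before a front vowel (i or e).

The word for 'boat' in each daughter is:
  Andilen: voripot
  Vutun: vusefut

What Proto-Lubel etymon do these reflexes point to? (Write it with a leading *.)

Position 2: Andilen has o, Vutun has u. Vutun preserves u here (none of its changes turn any other segment into u), so the proto-segment is *u.
Position 3: Andilen has r, Vutun has s. Taking the neighbouring segments as reconstructed: Andilen r could go back to *s or *l or *r; Vutun s could go back to *k or *s — the one source consistent with every daughter is *s.
Position 6: Andilen has o, Vutun has u. Vutun preserves u here (none of its changes turn any other segment into u), so the proto-segment is *u.
Continuing position by position gives *vusiput; check it forward:
Andilen: *vusiput
  vusiput (rule 1 does not apply)
  vusiput → vuriput   [rhotacism]
  vuriput → voripot   [vowel merger]
  giving Andilen voripot.
Vutun: *vusiput
  vusiput → vuseput   [vowel merger]
  vuseput → vusefut   [unconditioned shift]
  vusefut (rule 3 does not apply)
  giving Vutun vusefut.
Only *vusiput yields all of Andilen voripot, Vutun vusefut.

*vusiput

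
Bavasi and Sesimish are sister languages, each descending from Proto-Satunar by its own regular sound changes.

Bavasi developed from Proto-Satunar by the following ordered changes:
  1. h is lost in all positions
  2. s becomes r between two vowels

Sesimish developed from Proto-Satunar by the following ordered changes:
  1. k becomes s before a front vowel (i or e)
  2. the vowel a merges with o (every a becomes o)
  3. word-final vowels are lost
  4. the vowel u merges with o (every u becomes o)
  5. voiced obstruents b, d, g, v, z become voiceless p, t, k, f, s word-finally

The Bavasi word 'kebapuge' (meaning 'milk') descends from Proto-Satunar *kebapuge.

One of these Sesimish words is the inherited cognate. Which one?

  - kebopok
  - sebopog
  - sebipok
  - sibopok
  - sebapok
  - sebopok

Sesimish: *kebapuge
  kebapuge → sebapuge   [palatalisation]
  sebapuge → sebopuge   [vowel merger]
  sebopuge → sebopug   [apocope]
  sebopug → sebopog   [vowel merger]
  sebopog → sebopok   [final devoicing]
  giving Sesimish sebopok.
Among the options, 'sebopok' alone shows every Sesimish change applied in order.

sebopok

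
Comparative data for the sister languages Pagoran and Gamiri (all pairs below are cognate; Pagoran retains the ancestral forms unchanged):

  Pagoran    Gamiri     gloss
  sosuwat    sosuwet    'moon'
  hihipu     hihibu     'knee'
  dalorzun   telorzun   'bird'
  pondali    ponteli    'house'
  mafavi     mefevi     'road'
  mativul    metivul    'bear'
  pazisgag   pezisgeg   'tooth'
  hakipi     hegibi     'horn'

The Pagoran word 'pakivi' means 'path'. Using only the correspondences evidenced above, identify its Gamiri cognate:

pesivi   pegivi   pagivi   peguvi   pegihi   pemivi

sosuwat ~ sosuwet, dalorzun ~ telorzun — Pagoran a corresponds to Gamiri e after a consonant, before a consonant other than r, m, n, p, b, f, v.
hakipi ~ hegibi — Pagoran k corresponds to Gamiri g between vowels (before a front vowel).
Applying these to Pagoran 'pakivi':
  pakivi → pekivi   (a→e after a consonant, before a consonant other than r, m, n, p, b, f, v)
  pekivi → pegivi   (k→g between vowels (before a front vowel))
So the Gamiri cognate is 'pegivi'.

pegivi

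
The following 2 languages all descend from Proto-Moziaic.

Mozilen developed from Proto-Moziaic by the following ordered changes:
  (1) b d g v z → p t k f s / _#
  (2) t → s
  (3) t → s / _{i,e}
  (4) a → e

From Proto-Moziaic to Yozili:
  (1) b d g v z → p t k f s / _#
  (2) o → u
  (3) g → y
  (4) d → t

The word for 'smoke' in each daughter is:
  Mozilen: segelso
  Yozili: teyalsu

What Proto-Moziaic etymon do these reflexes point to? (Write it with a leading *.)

Position 4: Mozilen has e, Yozili has a. Yozili preserves a here (none of its changes turn any other segment into a), so the proto-segment is *a.
Position 7: Mozilen has o, Yozili has u. Mozilen preserves o here (none of its changes turn any other segment into o), so the proto-segment is *o.
Position 3: Mozilen has g, Yozili has y. Mozilen preserves g here (none of its changes turn any other segment into g), so the proto-segment is *g.
Verify the candidate proto-form against each daughter:
Mozilen: *tegalso > segalso > segelso  (by unconditioned shift, vowel merger)
Yozili: start from *tegalso.
  rule 1: no change — tegalso
  rule 2 (vowel merger): tegalso → tegalsu
  rule 3 (unconditioned shift): tegalsu → teyalsu
  rule 4: no change — teyalsu
  ⇒ Yozili teyalsu
No other proto-form is consistent with every reflex, so the reconstruction is *tegalso.

*tegalso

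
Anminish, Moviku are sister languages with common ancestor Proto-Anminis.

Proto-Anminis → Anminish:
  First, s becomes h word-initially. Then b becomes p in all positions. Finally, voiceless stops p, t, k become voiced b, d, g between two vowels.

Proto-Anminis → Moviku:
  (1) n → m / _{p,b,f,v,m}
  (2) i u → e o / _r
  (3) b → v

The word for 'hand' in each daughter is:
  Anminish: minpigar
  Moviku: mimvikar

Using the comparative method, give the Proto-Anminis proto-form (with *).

Position 3: Anminish has n, Moviku has m. Anminish preserves n here (none of its changes turn any other segment into n), so the proto-segment is *n.
Position 6: Anminish has g, Moviku has k. Moviku preserves k here (none of its changes turn any other segment into k), so the proto-segment is *k.
Verify the candidate proto-form against each daughter:
Anminish: *minbikar > minpikar > minpigar  (by unconditioned shift, intervocalic voicing)
Moviku: *minbikar
  minbikar → mimbikar   [nasal place assimilation]
  mimbikar (rule 2 does not apply)
  mimbikar → mimvikar   [unconditioned shift]
  giving Moviku mimvikar.
No other proto-form is consistent with every reflex, so the reconstruction is *minbikar.

*minbikar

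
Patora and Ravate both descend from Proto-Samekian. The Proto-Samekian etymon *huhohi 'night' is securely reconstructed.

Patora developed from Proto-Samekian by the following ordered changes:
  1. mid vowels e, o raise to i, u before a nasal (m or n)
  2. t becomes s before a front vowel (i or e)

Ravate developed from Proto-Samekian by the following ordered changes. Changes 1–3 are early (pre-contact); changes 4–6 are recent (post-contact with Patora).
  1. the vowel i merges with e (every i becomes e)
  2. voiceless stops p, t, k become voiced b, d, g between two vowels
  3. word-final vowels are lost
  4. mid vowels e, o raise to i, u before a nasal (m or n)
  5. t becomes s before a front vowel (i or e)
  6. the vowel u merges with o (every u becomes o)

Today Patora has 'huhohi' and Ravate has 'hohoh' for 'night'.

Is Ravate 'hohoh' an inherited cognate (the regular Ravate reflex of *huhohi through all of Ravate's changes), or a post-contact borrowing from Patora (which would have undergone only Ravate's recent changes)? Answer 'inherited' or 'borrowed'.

inherited

If inherited, *huhohi would pass through all of Ravate's changes:
Ravate: *huhohi > huhohe > huhoh > hohoh  (by vowel merger, apocope, vowel merger)
If borrowed from Patora 'huhohi' after the early changes, it would undergo only the recent ones:
  rule 4 (pre-nasal raising): no change (huhohi)
  rule 5 (palatalisation): no change (huhohi)
  rule 6 (vowel merger): huhohi → hohohi
  ⇒ as a loan: hohohi
Ravate 'hohoh' matches the inherited outcome exactly, so it is an inherited cognate, not a loan.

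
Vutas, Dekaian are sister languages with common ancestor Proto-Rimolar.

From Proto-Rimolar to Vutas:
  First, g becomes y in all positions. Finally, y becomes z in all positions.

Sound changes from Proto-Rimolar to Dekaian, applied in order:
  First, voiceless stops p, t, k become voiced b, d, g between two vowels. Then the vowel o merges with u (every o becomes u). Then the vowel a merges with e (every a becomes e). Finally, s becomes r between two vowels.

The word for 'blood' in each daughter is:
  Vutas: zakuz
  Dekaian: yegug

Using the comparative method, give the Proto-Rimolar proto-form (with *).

*yakug

Position 3: Vutas has k, Dekaian has g. Vutas preserves k here (none of its changes turn any other segment into k), so the proto-segment is *k.
Position 1: Vutas has z, Dekaian has y. Dekaian preserves y here (none of its changes turn any other segment into y), so the proto-segment is *y.
Verify the candidate proto-form against each daughter:
Vutas: *yakug
  yakug → yakuy   [unconditioned shift]
  yakuy → zakuz   [unconditioned shift]
  giving Vutas zakuz.
Dekaian: start from *yakug.
  rule 1 (intervocalic voicing): yakug → yagug
  rule 2: no change — yagug
  rule 3 (vowel merger): yagug → yegug
  rule 4: no change — yegug
  ⇒ Dekaian yegug
No other proto-form is consistent with every reflex, so the reconstruction is *yakug.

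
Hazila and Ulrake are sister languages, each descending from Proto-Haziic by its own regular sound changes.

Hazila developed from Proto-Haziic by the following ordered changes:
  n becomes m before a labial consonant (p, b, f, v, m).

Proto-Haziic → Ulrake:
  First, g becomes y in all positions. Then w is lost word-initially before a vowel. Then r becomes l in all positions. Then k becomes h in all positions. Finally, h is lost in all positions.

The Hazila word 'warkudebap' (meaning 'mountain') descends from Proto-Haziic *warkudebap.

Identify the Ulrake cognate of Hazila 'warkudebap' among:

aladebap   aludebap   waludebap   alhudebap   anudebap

aludebap

Ulrake: *warkudebap
  warkudebap (rule 1 does not apply)
  warkudebap → arkudebap   [glide loss]
  arkudebap → alkudebap   [unconditioned shift]
  alkudebap → alhudebap   [unconditioned shift]
  alhudebap → aludebap   [h-loss]
  giving Ulrake aludebap.
Only 'aludebap' matches the regular Ulrake development of *warkudebap.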